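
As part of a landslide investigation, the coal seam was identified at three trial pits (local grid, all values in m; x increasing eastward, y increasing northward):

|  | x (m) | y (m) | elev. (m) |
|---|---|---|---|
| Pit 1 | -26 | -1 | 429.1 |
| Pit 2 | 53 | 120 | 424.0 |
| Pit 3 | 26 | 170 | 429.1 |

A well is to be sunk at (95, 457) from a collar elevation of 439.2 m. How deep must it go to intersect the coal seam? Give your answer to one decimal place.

Let the plane be z = a·x + b·y + c.
Pit 2−Pit 1: 79a + 121b = −5.1;  Pit 3−Pit 1: 52a + 171b = 0.
Solving gives a = −0.12084, b = 0.03675.
Then c = 429.1 − a·-26 − b·-1 = 425.99.
At (95, 457): z_contact = −11.48 + 16.79 + 425.99 = 431.31 m.
Depth below ground = 439.2 − 431.31 = 7.9 m.

7.9 m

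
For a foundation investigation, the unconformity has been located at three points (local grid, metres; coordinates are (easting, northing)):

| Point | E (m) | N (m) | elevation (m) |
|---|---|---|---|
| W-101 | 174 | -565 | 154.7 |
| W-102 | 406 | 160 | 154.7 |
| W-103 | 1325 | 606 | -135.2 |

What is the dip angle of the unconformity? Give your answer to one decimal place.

Two edge vectors: W-101→W-102 = (232, 725, 0), W-101→W-103 = (1151, 1171, -289.9).
Normal n = (W-101→W-102) × (W-101→W-103) = (-210177.5, 67256.8, -562803).
So ∂z/∂E = −n_x/n_z = −0.37345 and ∂z/∂N = −n_y/n_z = 0.11950.
Gradient magnitude |∇z| = √(a² + b²) = √(0.13946 + 0.01428) = 0.39210.
True dip = arctan(0.39210) = 21.4°, dipping toward ESE (azimuth ≈ 108°).

21.4°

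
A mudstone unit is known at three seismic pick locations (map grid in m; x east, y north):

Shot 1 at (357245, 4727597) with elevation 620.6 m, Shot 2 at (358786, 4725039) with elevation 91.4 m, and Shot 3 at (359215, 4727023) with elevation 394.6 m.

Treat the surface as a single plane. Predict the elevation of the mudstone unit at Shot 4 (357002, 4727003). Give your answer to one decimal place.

537.4 m

Two edge vectors: Shot 1→Shot 2 = (1541, -2558, -529.2), Shot 1→Shot 3 = (1970, -574, -226).
Normal n = (Shot 1→Shot 2) × (Shot 1→Shot 3) = (274347.2, -694258, 4154726).
So ∂z/∂x = −n_x/n_z = −0.066032561 and ∂z/∂y = −n_y/n_z = 0.167100791.
Intercept c from Shot 1: 620.6 + 23589.80 − 789985.20 = −765774.79.
At (357002, 4727003): z = −23573.8 + 789885.9 − 765774.79 = 537.4 m.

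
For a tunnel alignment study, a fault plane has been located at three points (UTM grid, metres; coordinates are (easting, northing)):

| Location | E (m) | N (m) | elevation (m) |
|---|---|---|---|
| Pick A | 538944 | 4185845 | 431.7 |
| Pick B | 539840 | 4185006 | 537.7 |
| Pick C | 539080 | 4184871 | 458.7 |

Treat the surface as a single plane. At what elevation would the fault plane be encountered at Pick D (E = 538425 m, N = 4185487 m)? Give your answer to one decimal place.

381.2 m

Let the plane be z = a·E + b·N + c.
Pick B−Pick A: 896a − 839b = 106;  Pick C−Pick A: 136a − 974b = 27.
Solving gives a = 0.106236488, b = −0.012886897.
Then c = 431.7 − a·538944 − b·4185845 = −2881.26.
At (538425, 4185487): z = 57200.4 − 53937.9 − 2881.26 = 381.2 m.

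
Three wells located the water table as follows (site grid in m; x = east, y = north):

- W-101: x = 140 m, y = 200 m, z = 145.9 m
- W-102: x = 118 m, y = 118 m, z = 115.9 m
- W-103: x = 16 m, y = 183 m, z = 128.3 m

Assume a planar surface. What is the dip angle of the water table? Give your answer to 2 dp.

19.46°

Two edge vectors: W-101→W-102 = (-22, -82, -30), W-101→W-103 = (-124, -17, -17.6).
Normal n = (W-101→W-102) × (W-101→W-103) = (933.2, 3332.8, -9794).
So ∂z/∂x = −n_x/n_z = 0.09528 and ∂z/∂y = −n_y/n_z = 0.34029.
Gradient magnitude |∇z| = √(a² + b²) = √(0.00908 + 0.11580) = 0.35338.
True dip = arctan(0.35338) = 19.46°, dipping toward SSW (azimuth ≈ 196°).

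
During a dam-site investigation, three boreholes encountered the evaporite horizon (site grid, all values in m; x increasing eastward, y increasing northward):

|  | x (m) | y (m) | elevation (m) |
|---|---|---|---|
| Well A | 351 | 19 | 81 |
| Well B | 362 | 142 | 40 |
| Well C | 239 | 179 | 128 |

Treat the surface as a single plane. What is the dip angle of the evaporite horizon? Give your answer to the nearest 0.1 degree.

39.9°

Let the plane be z = a·x + b·y + c.
Well B−Well A: 11a + 123b = −41;  Well C−Well A: −112a + 160b = 47.
Solving gives a = −0.79435, b = −0.26229.
Gradient magnitude |∇z| = √(a² + b²) = √(0.63099 + 0.06880) = 0.83653.
True dip = arctan(0.83653) = 39.9°, dipping toward ENE (azimuth ≈ 072°).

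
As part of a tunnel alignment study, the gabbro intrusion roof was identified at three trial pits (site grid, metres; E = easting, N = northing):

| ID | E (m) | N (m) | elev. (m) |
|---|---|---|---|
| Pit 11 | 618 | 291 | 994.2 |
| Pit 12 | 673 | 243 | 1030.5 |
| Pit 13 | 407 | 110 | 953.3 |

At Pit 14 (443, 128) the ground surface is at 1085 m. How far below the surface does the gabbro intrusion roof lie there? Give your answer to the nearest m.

Two edge vectors: Pit 11→Pit 12 = (55, -48, 36.3), Pit 11→Pit 13 = (-211, -181, -40.9).
Normal n = (Pit 11→Pit 12) × (Pit 11→Pit 13) = (8533.5, -5409.8, -20083).
So ∂z/∂E = −n_x/n_z = 0.42491 and ∂z/∂N = −n_y/n_z = −0.26937.
Intercept c from Pit 11: 994.2 − 262.60 + 78.39 = 809.99.
At (443, 128): z_contact = 188.2 − 34.5 + 809.99 = 963.7 m.
Depth below ground = 1085 − 963.7 = 121 m.

121 m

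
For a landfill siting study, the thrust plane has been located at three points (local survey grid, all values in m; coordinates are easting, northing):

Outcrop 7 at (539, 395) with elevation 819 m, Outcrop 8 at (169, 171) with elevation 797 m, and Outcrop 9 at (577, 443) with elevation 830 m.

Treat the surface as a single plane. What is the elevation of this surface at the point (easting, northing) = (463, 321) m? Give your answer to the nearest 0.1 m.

804.7 m

Two edge vectors: Outcrop 7→Outcrop 8 = (-370, -224, -22), Outcrop 7→Outcrop 9 = (38, 48, 11).
Normal n = (Outcrop 7→Outcrop 8) × (Outcrop 7→Outcrop 9) = (-1408, 3234, -9248).
So ∂z/∂easting = −n_x/n_z = −0.15225 and ∂z/∂northing = −n_y/n_z = 0.34970.
Intercept c from Outcrop 7: 819 + 82.06 − 138.13 = 762.93.
At (463, 321): z = −70.5 + 112.3 + 762.93 = 804.7 m.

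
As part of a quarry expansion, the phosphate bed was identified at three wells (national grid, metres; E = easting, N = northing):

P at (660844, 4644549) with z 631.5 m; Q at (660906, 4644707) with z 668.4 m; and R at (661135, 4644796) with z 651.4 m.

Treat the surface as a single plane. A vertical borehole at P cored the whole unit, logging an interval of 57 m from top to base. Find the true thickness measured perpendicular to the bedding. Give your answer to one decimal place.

53.5 m

Let the plane be z = a·E + b·N + c.
Q−P: 62a + 158b = 36.9;  R−P: 291a + 247b = 19.9.
Solving gives a = −0.19469, b = 0.30994.
|∇z| = √(a²+b²) = 0.36602, so dip δ = arctan(0.36602) = 20.10°.
True thickness = vertical thickness × cos δ = 57 × cos 20.10° = 53.5 m.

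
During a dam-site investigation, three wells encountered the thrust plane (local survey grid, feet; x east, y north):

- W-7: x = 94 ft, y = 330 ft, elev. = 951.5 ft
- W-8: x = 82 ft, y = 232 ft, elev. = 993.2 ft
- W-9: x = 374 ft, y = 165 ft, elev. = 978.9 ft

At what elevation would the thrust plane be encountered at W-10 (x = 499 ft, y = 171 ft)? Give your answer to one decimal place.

958.6 ft

Let the plane be z = a·x + b·y + c.
W-8−W-7: −12a − 98b = 41.7;  W-9−W-7: 280a − 165b = 27.4.
Solving gives a = −0.14260, b = −0.40805.
Then c = 951.5 − a·94 − b·330 = 1099.56.
At (499, 171): z = −71.2 − 69.8 + 1099.56 = 958.6 ft.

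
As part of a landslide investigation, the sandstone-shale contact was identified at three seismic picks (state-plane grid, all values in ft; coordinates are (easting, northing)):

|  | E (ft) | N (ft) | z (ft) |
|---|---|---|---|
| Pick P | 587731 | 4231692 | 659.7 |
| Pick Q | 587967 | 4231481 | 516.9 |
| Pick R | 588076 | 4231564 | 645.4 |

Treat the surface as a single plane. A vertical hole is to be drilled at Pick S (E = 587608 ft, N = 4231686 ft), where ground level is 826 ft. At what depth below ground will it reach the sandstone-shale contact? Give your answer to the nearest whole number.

Let the plane be z = a·E + b·N + c.
Pick Q−Pick P: 236a − 211b = −142.8;  Pick R−Pick P: 345a − 128b = −14.3.
Solving gives a = 0.35835114, b = 1.07758706.
Then c = 659.7 − a·587731 − b·4231692 = −4769970.90.
At (587608, 4231686): z_contact = 210570.0 + 4560010.1 − 4769970.90 = 609.2 ft.
Depth below ground = 826 − 609.2 = 217 ft.

217 ft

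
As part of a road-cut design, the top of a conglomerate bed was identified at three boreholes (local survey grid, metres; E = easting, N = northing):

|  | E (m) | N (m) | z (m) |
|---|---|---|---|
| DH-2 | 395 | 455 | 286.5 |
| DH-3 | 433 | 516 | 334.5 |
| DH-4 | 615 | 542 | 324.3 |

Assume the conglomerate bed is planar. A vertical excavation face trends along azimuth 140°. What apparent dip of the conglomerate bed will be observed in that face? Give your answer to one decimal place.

39.0°

Let the plane be z = a·E + b·N + c.
DH-3−DH-2: 38a + 61b = 48;  DH-4−DH-2: 220a + 87b = 37.8.
Solving gives a = −0.18491, b = 0.90208.
Unit vector along 140° is (sin 140°, cos 140°) = (0.6428, -0.7660).
Slope in that direction = a·(0.6428) + b·(-0.7660) = −0.80989.
Apparent dip = arctan|0.80989| = 39.0° (true dip is 42.6°, so apparent ≤ true as expected).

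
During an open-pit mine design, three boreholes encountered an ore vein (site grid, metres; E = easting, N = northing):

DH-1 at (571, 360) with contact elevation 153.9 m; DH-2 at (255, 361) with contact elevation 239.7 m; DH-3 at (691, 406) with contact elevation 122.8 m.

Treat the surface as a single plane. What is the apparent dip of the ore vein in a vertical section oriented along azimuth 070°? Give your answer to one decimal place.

Let the plane be z = a·E + b·N + c.
DH-2−DH-1: −316a + 1b = 85.8;  DH-3−DH-1: 120a + 46b = −31.1.
Solving gives a = −0.27142, b = 0.03196.
Unit vector along 070° is (sin 70°, cos 70°) = (0.9397, 0.3420).
Slope in that direction = a·(0.9397) + b·(0.3420) = −0.24412.
Apparent dip = arctan|0.24412| = 13.7° (true dip is 15.3°, so apparent ≤ true as expected).

13.7°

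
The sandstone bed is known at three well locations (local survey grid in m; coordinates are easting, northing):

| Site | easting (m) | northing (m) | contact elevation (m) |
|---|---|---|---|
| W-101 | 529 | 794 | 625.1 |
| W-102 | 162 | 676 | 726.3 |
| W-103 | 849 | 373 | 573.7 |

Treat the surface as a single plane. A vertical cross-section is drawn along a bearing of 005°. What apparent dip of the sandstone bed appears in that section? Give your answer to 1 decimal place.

Two edge vectors: W-101→W-102 = (-367, -118, 101.2), W-101→W-103 = (320, -421, -51.4).
Normal n = (W-101→W-102) × (W-101→W-103) = (48670.4, 13520.2, 192267).
So ∂z/∂easting = −n_x/n_z = −0.25314 and ∂z/∂northing = −n_y/n_z = −0.07032.
Unit vector along 005° is (sin 5°, cos 5°) = (0.0872, 0.9962).
Slope in that direction = a·(0.0872) + b·(0.9962) = −0.09211.
Apparent dip = arctan|0.09211| = 5.3° (true dip is 14.7°, so apparent ≤ true as expected).

5.3°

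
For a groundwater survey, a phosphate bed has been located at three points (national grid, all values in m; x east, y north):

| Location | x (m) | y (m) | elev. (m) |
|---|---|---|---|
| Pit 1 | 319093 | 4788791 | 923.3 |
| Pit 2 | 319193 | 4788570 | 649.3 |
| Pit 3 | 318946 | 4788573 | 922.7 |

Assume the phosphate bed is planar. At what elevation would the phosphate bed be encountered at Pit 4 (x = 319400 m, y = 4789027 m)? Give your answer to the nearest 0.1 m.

761.6 m

Two edge vectors: Pit 1→Pit 2 = (100, -221, -274), Pit 1→Pit 3 = (-147, -218, -0.6).
Normal n = (Pit 1→Pit 2) × (Pit 1→Pit 3) = (-59599.4, 40338, -54287).
So ∂z/∂x = −n_x/n_z = −1.097857682 and ∂z/∂y = −n_y/n_z = 0.743050822.
Intercept c from Pit 1: 923.3 + 350318.70 − 3558315.09 = −3207073.09.
At (319400, 4789027): z = −350655.7 + 3558490.5 − 3207073.09 = 761.6 m.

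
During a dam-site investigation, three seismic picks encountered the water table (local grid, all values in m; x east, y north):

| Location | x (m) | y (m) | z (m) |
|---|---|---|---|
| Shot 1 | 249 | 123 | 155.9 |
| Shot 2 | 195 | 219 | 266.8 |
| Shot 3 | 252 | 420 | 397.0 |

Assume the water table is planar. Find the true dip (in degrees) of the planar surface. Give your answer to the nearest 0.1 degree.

Two edge vectors: Shot 1→Shot 2 = (-54, 96, 110.9), Shot 1→Shot 3 = (3, 297, 241.1).
Normal n = (Shot 1→Shot 2) × (Shot 1→Shot 3) = (-9791.7, 13352.1, -16326).
So ∂z/∂x = −n_x/n_z = −0.59976 and ∂z/∂y = −n_y/n_z = 0.81784.
Gradient magnitude |∇z| = √(a² + b²) = √(0.35971 + 0.66887) = 1.01419.
True dip = arctan(1.01419) = 45.4°, dipping toward SE (azimuth ≈ 144°).

45.4°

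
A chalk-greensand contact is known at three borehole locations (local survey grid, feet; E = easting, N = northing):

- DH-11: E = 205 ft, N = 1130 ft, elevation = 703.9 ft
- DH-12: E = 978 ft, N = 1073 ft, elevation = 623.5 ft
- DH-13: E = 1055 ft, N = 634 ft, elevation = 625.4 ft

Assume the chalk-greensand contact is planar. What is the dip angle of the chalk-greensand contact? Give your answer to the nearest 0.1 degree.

Two edge vectors: DH-11→DH-12 = (773, -57, -80.4), DH-11→DH-13 = (850, -496, -78.5).
Normal n = (DH-11→DH-12) × (DH-11→DH-13) = (-35403.9, -7659.5, -334958).
So ∂z/∂E = −n_x/n_z = −0.10570 and ∂z/∂N = −n_y/n_z = −0.02287.
Gradient magnitude |∇z| = √(a² + b²) = √(0.01117 + 0.00052) = 0.10814.
True dip = arctan(0.10814) = 6.2°, dipping toward ENE (azimuth ≈ 078°).

6.2°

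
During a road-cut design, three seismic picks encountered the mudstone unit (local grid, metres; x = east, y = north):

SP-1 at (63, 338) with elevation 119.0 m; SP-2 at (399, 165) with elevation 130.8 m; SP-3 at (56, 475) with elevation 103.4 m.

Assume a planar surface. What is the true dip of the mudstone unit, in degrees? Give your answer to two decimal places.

6.71°

Let the plane be z = a·x + b·y + c.
SP-2−SP-1: 336a − 173b = 11.8;  SP-3−SP-1: −7a + 137b = −15.6.
Solving gives a = −0.02414, b = −0.11510.
Gradient magnitude |∇z| = √(a² + b²) = √(0.00058 + 0.01325) = 0.11761.
True dip = arctan(0.11761) = 6.71°, dipping toward NNE (azimuth ≈ 012°).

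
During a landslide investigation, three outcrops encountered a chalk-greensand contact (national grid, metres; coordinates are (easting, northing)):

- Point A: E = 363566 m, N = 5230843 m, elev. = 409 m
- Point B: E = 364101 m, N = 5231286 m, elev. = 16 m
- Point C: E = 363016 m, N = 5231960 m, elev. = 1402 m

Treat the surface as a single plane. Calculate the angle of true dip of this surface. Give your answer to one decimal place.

48.0°

Two edge vectors: Point A→Point B = (535, 443, -393), Point A→Point C = (-550, 1117, 993).
Normal n = (Point A→Point B) × (Point A→Point C) = (878880, -315105, 841245).
So ∂z/∂E = −n_x/n_z = −1.04474 and ∂z/∂N = −n_y/n_z = 0.37457.
Gradient magnitude |∇z| = √(a² + b²) = √(1.09148 + 0.14030) = 1.10986.
True dip = arctan(1.10986) = 48.0°, dipping toward ESE (azimuth ≈ 110°).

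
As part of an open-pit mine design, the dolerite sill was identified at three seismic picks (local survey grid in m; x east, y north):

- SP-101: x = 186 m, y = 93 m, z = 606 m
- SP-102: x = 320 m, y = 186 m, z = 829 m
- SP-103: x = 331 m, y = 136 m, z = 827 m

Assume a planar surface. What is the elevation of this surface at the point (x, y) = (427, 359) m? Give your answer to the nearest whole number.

Two edge vectors: SP-101→SP-102 = (134, 93, 223), SP-101→SP-103 = (145, 43, 221).
Normal n = (SP-101→SP-102) × (SP-101→SP-103) = (10964, 2721, -7723).
So ∂z/∂x = −n_x/n_z = 1.41966 and ∂z/∂y = −n_y/n_z = 0.35232.
Intercept c from SP-101: 606 − 264.06 − 32.77 = 309.18.
At (427, 359): z = 606.2 + 126.5 + 309.18 = 1041.9 m.

1042 m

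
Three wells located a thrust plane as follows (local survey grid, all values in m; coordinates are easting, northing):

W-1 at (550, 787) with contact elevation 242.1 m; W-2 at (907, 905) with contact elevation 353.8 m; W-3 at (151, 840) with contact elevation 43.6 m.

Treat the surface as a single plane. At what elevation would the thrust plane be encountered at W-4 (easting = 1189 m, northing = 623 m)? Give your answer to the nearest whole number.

592 m

Two edge vectors: W-1→W-2 = (357, 118, 111.7), W-1→W-3 = (-399, 53, -198.5).
Normal n = (W-1→W-2) × (W-1→W-3) = (-29343.1, 26296.2, 66003).
So ∂z/∂easting = −n_x/n_z = 0.44457 and ∂z/∂northing = −n_y/n_z = −0.39841.
Intercept c from W-1: 242.1 − 244.51 + 313.55 = 311.13.
At (1189, 623): z = 528.6 − 248.2 + 311.13 = 591.5 m.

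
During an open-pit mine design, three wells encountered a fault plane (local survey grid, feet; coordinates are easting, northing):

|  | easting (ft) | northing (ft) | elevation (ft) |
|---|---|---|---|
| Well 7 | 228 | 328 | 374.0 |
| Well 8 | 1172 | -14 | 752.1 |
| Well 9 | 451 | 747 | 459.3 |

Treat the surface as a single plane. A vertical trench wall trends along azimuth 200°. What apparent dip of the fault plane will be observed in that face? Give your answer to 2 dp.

7.32°

Let the plane be z = a·easting + b·northing + c.
Well 8−Well 7: 944a − 342b = 378.1;  Well 9−Well 7: 223a + 419b = 85.3.
Solving gives a = 0.39762, b = −0.00804.
Unit vector along 200° is (sin 200°, cos 200°) = (-0.3420, -0.9397).
Slope in that direction = a·(-0.3420) + b·(-0.9397) = −0.12844.
Apparent dip = arctan|0.12844| = 7.32° (true dip is 21.7°, so apparent ≤ true as expected).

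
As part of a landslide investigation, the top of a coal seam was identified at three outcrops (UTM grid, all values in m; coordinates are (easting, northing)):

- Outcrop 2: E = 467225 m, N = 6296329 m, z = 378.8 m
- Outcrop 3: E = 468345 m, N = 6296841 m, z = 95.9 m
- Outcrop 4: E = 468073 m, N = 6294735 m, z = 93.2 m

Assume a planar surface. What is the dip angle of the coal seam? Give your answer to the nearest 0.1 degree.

15.2°

Two edge vectors: Outcrop 2→Outcrop 3 = (1120, 512, -282.9), Outcrop 2→Outcrop 4 = (848, -1594, -285.6).
Normal n = (Outcrop 2→Outcrop 3) × (Outcrop 2→Outcrop 4) = (-597169.8, 79972.8, -2219456).
So ∂z/∂E = −n_x/n_z = −0.26906 and ∂z/∂N = −n_y/n_z = 0.03603.
Gradient magnitude |∇z| = √(a² + b²) = √(0.07239 + 0.00130) = 0.27146.
True dip = arctan(0.27146) = 15.2°, dipping toward E (azimuth ≈ 098°).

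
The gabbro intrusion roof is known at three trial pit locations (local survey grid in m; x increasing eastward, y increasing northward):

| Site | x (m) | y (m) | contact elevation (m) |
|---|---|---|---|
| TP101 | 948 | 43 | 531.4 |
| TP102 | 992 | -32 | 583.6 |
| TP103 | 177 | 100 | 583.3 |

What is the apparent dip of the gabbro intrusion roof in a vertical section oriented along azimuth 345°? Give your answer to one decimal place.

35.4°

Two edge vectors: TP101→TP102 = (44, -75, 52.2), TP101→TP103 = (-771, 57, 51.9).
Normal n = (TP101→TP102) × (TP101→TP103) = (-6867.9, -42529.8, -55317).
So ∂z/∂x = −n_x/n_z = −0.12416 and ∂z/∂y = −n_y/n_z = −0.76884.
Unit vector along 345° is (sin 345°, cos 345°) = (-0.2588, 0.9659).
Slope in that direction = a·(-0.2588) + b·(0.9659) = −0.71051.
Apparent dip = arctan|0.71051| = 35.4° (true dip is 37.9°, so apparent ≤ true as expected).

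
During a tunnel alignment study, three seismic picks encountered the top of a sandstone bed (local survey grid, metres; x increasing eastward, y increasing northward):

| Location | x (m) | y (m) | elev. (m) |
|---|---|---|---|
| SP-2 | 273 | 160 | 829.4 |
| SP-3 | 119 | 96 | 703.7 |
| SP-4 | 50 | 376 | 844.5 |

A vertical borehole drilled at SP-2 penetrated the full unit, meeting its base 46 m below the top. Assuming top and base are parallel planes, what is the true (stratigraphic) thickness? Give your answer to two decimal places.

35.16 m

Two edge vectors: SP-2→SP-3 = (-154, -64, -125.7), SP-2→SP-4 = (-223, 216, 15.1).
Normal n = (SP-2→SP-3) × (SP-2→SP-4) = (26184.8, 30356.5, -47536).
So ∂z/∂x = −n_x/n_z = 0.55084 and ∂z/∂y = −n_y/n_z = 0.63860.
|∇z| = √(a²+b²) = 0.84335, so dip δ = arctan(0.84335) = 40.14°.
True thickness = vertical thickness × cos δ = 46 × cos 40.14° = 35.16 m.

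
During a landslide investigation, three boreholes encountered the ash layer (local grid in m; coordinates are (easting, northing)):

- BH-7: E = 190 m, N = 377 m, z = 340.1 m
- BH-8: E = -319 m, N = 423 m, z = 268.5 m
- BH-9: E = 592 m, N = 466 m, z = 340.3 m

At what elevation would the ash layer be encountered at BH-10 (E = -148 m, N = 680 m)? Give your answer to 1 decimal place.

Let the plane be z = a·E + b·N + c.
BH-8−BH-7: −509a + 46b = −71.6;  BH-9−BH-7: 402a + 89b = 0.2.
Solving gives a = 0.10004, b = −0.44960.
Then c = 340.1 − a·190 − b·377 = 490.59.
At (-148, 680): z = −14.8 − 305.7 + 490.59 = 170.1 m.

170.1 m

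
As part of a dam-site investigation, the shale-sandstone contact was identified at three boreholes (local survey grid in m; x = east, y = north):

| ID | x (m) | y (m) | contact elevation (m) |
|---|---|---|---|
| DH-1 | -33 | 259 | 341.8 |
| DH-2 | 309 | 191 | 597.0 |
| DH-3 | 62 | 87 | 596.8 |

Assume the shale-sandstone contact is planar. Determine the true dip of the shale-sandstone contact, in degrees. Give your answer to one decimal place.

Let the plane be z = a·x + b·y + c.
DH-2−DH-1: 342a − 68b = 255.2;  DH-3−DH-1: 95a − 172b = 255.
Solving gives a = 0.50711, b = −1.20247.
Gradient magnitude |∇z| = √(a² + b²) = √(0.25716 + 1.44593) = 1.30502.
True dip = arctan(1.30502) = 52.5°, dipping toward NNW (azimuth ≈ 337°).

52.5°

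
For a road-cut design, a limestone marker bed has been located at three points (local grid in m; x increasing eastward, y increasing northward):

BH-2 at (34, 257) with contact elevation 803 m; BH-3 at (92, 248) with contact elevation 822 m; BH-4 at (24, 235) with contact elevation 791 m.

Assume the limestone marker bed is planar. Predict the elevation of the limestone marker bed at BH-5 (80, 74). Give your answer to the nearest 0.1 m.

752.9 m

Let the plane be z = a·x + b·y + c.
BH-3−BH-2: 58a − 9b = 19;  BH-4−BH-2: −10a − 22b = −12.
Solving gives a = 0.38507, b = 0.37042.
Then c = 803 − a·34 − b·257 = 694.71.
At (80, 74): z = 30.8 + 27.4 + 694.71 = 752.9 m.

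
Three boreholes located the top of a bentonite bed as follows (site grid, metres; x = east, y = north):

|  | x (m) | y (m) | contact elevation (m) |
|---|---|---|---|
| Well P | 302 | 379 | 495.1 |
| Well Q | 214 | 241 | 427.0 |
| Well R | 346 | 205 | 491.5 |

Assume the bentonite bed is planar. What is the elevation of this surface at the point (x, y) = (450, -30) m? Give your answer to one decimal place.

510.3 m

Let the plane be z = a·x + b·y + c.
Well Q−Well P: −88a − 138b = −68.1;  Well R−Well P: 44a − 174b = −3.6.
Solving gives a = 0.53089, b = 0.15494.
Then c = 495.1 − a·302 − b·379 = 276.05.
At (450, -30): z = 238.9 − 4.6 + 276.05 = 510.3 m.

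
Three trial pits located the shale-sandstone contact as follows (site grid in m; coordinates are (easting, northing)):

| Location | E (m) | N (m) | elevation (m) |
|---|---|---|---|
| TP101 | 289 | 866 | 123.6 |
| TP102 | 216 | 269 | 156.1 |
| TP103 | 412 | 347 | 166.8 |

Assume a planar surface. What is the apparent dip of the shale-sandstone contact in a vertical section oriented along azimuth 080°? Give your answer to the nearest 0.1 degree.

3.9°

Two edge vectors: TP101→TP102 = (-73, -597, 32.5), TP101→TP103 = (123, -519, 43.2).
Normal n = (TP101→TP102) × (TP101→TP103) = (-8922.9, 7151.1, 111318).
So ∂z/∂E = −n_x/n_z = 0.08016 and ∂z/∂N = −n_y/n_z = −0.06424.
Unit vector along 080° is (sin 80°, cos 80°) = (0.9848, 0.1736).
Slope in that direction = a·(0.9848) + b·(0.1736) = 0.06778.
Apparent dip = arctan|0.06778| = 3.9° (true dip is 5.9°, so apparent ≤ true as expected).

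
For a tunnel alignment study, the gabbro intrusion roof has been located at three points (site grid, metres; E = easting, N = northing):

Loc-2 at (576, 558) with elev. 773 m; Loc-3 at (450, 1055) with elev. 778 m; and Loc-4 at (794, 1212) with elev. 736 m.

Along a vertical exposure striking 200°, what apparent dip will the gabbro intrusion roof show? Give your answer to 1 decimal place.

3.2°

Two edge vectors: Loc-2→Loc-3 = (-126, 497, 5), Loc-2→Loc-4 = (218, 654, -37).
Normal n = (Loc-2→Loc-3) × (Loc-2→Loc-4) = (-21659, -3572, -190750).
So ∂z/∂E = −n_x/n_z = −0.11355 and ∂z/∂N = −n_y/n_z = −0.01873.
Unit vector along 200° is (sin 200°, cos 200°) = (-0.3420, -0.9397).
Slope in that direction = a·(-0.3420) + b·(-0.9397) = 0.05643.
Apparent dip = arctan|0.05643| = 3.2° (true dip is 6.6°, so apparent ≤ true as expected).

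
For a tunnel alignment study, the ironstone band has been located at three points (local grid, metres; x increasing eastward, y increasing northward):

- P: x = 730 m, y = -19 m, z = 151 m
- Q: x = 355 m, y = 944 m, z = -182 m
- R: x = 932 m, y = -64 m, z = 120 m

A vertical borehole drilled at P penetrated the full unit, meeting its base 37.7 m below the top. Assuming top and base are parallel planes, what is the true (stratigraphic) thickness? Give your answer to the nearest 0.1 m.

Let the plane be z = a·x + b·y + c.
Q−P: −375a + 963b = −333;  R−P: 202a − 45b = −31.
Solving gives a = −0.25239, b = −0.44408.
|∇z| = √(a²+b²) = 0.51079, so dip δ = arctan(0.51079) = 27.06°.
True thickness = vertical thickness × cos δ = 37.7 × cos 27.06° = 33.6 m.

33.6 m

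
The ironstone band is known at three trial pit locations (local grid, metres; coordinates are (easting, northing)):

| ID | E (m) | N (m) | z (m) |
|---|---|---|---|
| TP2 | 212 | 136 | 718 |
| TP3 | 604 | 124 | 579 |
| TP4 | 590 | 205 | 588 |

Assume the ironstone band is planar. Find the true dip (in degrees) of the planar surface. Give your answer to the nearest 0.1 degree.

19.6°

Let the plane be z = a·E + b·N + c.
TP3−TP2: 392a − 12b = −139;  TP4−TP2: 378a + 69b = −130.
Solving gives a = −0.35306, b = 0.05009.
Gradient magnitude |∇z| = √(a² + b²) = √(0.12465 + 0.00251) = 0.35659.
True dip = arctan(0.35659) = 19.6°, dipping toward E (azimuth ≈ 098°).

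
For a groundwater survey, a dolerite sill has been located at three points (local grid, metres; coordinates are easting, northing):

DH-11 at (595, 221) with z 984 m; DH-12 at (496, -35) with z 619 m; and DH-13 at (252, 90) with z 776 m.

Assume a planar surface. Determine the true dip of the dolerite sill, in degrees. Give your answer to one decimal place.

Two edge vectors: DH-11→DH-12 = (-99, -256, -365), DH-11→DH-13 = (-343, -131, -208).
Normal n = (DH-11→DH-12) × (DH-11→DH-13) = (5433, 104603, -74839).
So ∂z/∂easting = −n_x/n_z = 0.07260 and ∂z/∂northing = −n_y/n_z = 1.39771.
Gradient magnitude |∇z| = √(a² + b²) = √(0.00527 + 1.95359) = 1.39959.
True dip = arctan(1.39959) = 54.5°, dipping toward S (azimuth ≈ 183°).

54.5°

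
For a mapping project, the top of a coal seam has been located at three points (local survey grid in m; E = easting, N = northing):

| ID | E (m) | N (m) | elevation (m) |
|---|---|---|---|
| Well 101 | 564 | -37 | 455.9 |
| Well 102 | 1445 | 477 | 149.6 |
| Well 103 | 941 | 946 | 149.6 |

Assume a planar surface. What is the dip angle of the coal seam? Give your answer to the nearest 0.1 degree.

Two edge vectors: Well 101→Well 102 = (881, 514, -306.3), Well 101→Well 103 = (377, 983, -306.3).
Normal n = (Well 101→Well 102) × (Well 101→Well 103) = (143654.7, 154375.2, 672245).
So ∂z/∂E = −n_x/n_z = −0.21369 and ∂z/∂N = −n_y/n_z = −0.22964.
Gradient magnitude |∇z| = √(a² + b²) = √(0.04567 + 0.05274) = 0.31369.
True dip = arctan(0.31369) = 17.4°, dipping toward NE (azimuth ≈ 043°).

17.4°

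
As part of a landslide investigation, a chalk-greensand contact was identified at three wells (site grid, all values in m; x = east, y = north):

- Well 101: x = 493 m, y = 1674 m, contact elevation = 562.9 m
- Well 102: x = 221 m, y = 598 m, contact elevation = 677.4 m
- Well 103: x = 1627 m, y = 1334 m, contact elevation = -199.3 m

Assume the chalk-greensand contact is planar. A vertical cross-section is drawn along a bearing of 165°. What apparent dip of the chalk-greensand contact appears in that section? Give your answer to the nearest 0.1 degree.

Let the plane be z = a·x + b·y + c.
Well 102−Well 101: −272a − 1076b = 114.5;  Well 103−Well 101: 1134a − 340b = −762.2.
Solving gives a = −0.65444, b = 0.05902.
Unit vector along 165° is (sin 165°, cos 165°) = (0.2588, -0.9659).
Slope in that direction = a·(0.2588) + b·(-0.9659) = −0.22639.
Apparent dip = arctan|0.22639| = 12.8° (true dip is 33.3°, so apparent ≤ true as expected).

12.8°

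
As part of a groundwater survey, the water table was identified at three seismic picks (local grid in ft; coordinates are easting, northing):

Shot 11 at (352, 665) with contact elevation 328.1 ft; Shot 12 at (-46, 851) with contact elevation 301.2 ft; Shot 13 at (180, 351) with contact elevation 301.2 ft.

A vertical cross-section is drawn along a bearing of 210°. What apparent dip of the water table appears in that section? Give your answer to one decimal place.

4.4°

Let the plane be z = a·easting + b·northing + c.
Shot 12−Shot 11: −398a + 186b = −26.9;  Shot 13−Shot 11: −172a − 314b = −26.9.
Solving gives a = 0.08569, b = 0.03873.
Unit vector along 210° is (sin 210°, cos 210°) = (-0.5000, -0.8660).
Slope in that direction = a·(-0.5000) + b·(-0.8660) = −0.07639.
Apparent dip = arctan|0.07639| = 4.4° (true dip is 5.4°, so apparent ≤ true as expected).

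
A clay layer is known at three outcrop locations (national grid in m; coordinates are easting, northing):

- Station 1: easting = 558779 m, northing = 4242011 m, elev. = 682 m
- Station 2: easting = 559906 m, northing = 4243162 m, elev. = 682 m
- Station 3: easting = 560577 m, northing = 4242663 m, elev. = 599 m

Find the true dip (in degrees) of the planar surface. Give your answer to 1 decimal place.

Two edge vectors: Station 1→Station 2 = (1127, 1151, 0), Station 1→Station 3 = (1798, 652, -83).
Normal n = (Station 1→Station 2) × (Station 1→Station 3) = (-95533, 93541, -1334694).
So ∂z/∂easting = −n_x/n_z = −0.07158 and ∂z/∂northing = −n_y/n_z = 0.07008.
Gradient magnitude |∇z| = √(a² + b²) = √(0.00512 + 0.00491) = 0.10017.
True dip = arctan(0.10017) = 5.7°, dipping toward SE (azimuth ≈ 134°).

5.7°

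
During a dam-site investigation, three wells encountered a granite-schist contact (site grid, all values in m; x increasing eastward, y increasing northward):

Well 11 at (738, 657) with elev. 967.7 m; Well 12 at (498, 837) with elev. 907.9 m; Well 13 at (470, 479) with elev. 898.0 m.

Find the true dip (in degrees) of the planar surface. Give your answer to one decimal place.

Let the plane be z = a·x + b·y + c.
Well 12−Well 11: −240a + 180b = −59.8;  Well 13−Well 11: −268a − 178b = −69.7.
Solving gives a = 0.25495, b = 0.00771.
Gradient magnitude |∇z| = √(a² + b²) = √(0.06500 + 0.00006) = 0.25507.
True dip = arctan(0.25507) = 14.3°, dipping toward W (azimuth ≈ 268°).

14.3°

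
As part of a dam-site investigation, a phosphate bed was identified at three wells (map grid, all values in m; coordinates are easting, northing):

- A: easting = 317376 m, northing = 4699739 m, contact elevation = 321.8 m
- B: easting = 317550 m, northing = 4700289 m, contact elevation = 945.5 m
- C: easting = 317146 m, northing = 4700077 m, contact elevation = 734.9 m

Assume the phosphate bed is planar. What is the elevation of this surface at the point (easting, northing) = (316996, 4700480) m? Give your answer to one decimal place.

Two edge vectors: A→B = (174, 550, 623.7), A→C = (-230, 338, 413.1).
Normal n = (A→B) × (A→C) = (16394.4, -215330.4, 185312).
So ∂z/∂easting = −n_x/n_z = −0.088469176 and ∂z/∂northing = −n_y/n_z = 1.161988430.
Intercept c from A: 321.8 + 28077.99 − 5461042.34 = −5432642.55.
At (316996, 4700480): z = −28044.4 + 5461903.4 − 5432642.55 = 1216.5 m.

1216.5 m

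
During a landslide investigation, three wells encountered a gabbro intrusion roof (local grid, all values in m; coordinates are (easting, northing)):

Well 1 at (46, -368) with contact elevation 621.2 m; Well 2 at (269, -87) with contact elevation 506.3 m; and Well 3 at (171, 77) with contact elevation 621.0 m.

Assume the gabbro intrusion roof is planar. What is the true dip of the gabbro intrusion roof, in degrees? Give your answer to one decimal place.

Let the plane be z = a·E + b·N + c.
Well 2−Well 1: 223a + 281b = −114.9;  Well 3−Well 1: 125a + 445b = −0.2.
Solving gives a = −0.79667, b = 0.22333.
Gradient magnitude |∇z| = √(a² + b²) = √(0.63468 + 0.04988) = 0.82738.
True dip = arctan(0.82738) = 39.6°, dipping toward ESE (azimuth ≈ 106°).

39.6°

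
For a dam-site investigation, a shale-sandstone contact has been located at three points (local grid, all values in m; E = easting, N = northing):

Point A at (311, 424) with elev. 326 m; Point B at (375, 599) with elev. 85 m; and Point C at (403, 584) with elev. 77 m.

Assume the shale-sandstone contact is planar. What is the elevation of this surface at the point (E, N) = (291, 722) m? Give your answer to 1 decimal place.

26.0 m

Two edge vectors: Point A→Point B = (64, 175, -241), Point A→Point C = (92, 160, -249).
Normal n = (Point A→Point B) × (Point A→Point C) = (-5015, -6236, -5860).
So ∂z/∂E = −n_x/n_z = −0.85580 and ∂z/∂N = −n_y/n_z = −1.06416.
Intercept c from Point A: 326 + 266.15 + 451.21 = 1043.36.
At (291, 722): z = −249.0 − 768.3 + 1043.36 = 26.0 m.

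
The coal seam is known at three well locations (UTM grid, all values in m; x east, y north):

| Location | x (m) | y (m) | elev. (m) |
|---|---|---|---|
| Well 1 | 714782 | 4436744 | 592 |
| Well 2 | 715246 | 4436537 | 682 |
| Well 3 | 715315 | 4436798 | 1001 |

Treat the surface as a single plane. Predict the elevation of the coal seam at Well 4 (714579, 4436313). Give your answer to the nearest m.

6 m

Two edge vectors: Well 1→Well 2 = (464, -207, 90), Well 1→Well 3 = (533, 54, 409).
Normal n = (Well 1→Well 2) × (Well 1→Well 3) = (-89523, -141806, 135387).
So ∂z/∂x = −n_x/n_z = 0.66123779 and ∂z/∂y = −n_y/n_z = 1.04741223.
Intercept c from Well 1: 592 − 472640.87 − 4647099.94 = −5119148.81.
At (714579, 4436313): z = 472506.6 + 4646648.5 − 5119148.81 = 6.3 m.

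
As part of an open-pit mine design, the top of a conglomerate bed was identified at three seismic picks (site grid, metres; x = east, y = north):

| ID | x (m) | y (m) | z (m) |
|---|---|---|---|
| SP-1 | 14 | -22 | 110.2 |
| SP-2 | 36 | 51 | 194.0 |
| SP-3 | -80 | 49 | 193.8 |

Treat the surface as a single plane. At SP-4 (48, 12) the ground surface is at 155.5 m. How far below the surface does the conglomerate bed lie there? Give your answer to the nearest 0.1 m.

6.7 m

Two edge vectors: SP-1→SP-2 = (22, 73, 83.8), SP-1→SP-3 = (-94, 71, 83.6).
Normal n = (SP-1→SP-2) × (SP-1→SP-3) = (153, -9716.4, 8424).
So ∂z/∂x = −n_x/n_z = −0.01816 and ∂z/∂y = −n_y/n_z = 1.15342.
Intercept c from SP-1: 110.2 + 0.25 + 25.38 = 135.83.
At (48, 12): z_contact = −0.87 + 13.84 + 135.83 = 148.80 m.
Depth below ground = 155.5 − 148.80 = 6.7 m.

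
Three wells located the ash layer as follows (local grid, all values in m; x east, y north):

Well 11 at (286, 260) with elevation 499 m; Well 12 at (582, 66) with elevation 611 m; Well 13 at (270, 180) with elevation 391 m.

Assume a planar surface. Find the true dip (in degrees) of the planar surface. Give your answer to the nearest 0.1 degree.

57.8°

Two edge vectors: Well 11→Well 12 = (296, -194, 112), Well 11→Well 13 = (-16, -80, -108).
Normal n = (Well 11→Well 12) × (Well 11→Well 13) = (29912, 30176, -26784).
So ∂z/∂x = −n_x/n_z = 1.11679 and ∂z/∂y = −n_y/n_z = 1.12664.
Gradient magnitude |∇z| = √(a² + b²) = √(1.24721 + 1.26932) = 1.58636.
True dip = arctan(1.58636) = 57.8°, dipping toward SW (azimuth ≈ 225°).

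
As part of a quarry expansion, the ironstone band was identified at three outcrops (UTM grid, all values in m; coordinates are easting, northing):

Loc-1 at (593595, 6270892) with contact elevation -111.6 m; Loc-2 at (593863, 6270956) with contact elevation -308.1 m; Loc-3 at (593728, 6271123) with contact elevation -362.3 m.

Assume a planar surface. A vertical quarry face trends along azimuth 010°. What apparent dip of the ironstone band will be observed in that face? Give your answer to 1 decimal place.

Two edge vectors: Loc-1→Loc-2 = (268, 64, -196.5), Loc-1→Loc-3 = (133, 231, -250.7).
Normal n = (Loc-1→Loc-2) × (Loc-1→Loc-3) = (29346.7, 41053.1, 53396).
So ∂z/∂easting = −n_x/n_z = −0.54960 and ∂z/∂northing = −n_y/n_z = −0.76884.
Unit vector along 010° is (sin 10°, cos 10°) = (0.1736, 0.9848).
Slope in that direction = a·(0.1736) + b·(0.9848) = −0.85260.
Apparent dip = arctan|0.85260| = 40.5° (true dip is 43.4°, so apparent ≤ true as expected).

40.5°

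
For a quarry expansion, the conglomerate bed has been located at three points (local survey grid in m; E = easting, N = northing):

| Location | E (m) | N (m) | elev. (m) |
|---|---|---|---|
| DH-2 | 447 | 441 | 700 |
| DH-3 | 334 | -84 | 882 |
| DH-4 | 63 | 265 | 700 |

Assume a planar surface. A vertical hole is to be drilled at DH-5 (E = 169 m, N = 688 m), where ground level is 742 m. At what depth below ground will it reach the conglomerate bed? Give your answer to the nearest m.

186 m

Let the plane be z = a·E + b·N + c.
DH-3−DH-2: −113a − 525b = 182;  DH-4−DH-2: −384a − 176b = 0.
Solving gives a = 0.17628, b = −0.38461.
Then c = 700 − a·447 − b·441 = 790.82.
At (169, 688): z_contact = 29.8 − 264.6 + 790.82 = 556.0 m.
Depth below ground = 742 − 556.0 = 186 m.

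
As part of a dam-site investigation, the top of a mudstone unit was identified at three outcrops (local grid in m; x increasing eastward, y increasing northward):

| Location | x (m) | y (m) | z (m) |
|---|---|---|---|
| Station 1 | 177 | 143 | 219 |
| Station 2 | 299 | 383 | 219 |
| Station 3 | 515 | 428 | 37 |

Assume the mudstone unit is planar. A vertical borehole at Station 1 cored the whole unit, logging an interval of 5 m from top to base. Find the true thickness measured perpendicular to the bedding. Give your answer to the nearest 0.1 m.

Let the plane be z = a·x + b·y + c.
Station 2−Station 1: 122a + 240b = 0;  Station 3−Station 1: 338a + 285b = −182.
Solving gives a = −0.94239, b = 0.47905.
|∇z| = √(a²+b²) = 1.05716, so dip δ = arctan(1.05716) = 46.59°.
True thickness = vertical thickness × cos δ = 5 × cos 46.59° = 3.4 m.

3.4 m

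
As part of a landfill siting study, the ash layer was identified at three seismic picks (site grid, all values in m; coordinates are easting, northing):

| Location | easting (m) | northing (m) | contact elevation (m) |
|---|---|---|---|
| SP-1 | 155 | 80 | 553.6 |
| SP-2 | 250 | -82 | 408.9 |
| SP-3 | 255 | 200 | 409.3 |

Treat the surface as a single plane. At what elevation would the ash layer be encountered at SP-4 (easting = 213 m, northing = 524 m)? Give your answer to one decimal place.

480.2 m

Let the plane be z = a·easting + b·northing + c.
SP-2−SP-1: 95a − 162b = −144.7;  SP-3−SP-1: 100a + 120b = −144.3.
Solving gives a = −1.47611, b = 0.02759.
Then c = 553.6 − a·155 − b·80 = 780.19.
At (213, 524): z = −314.4 + 14.5 + 780.19 = 480.2 m.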